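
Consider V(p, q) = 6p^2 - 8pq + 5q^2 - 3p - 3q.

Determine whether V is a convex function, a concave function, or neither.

convex

V is quadratic, so its Hessian is the constant matrix H = [[12, -8], [-8, 10]].
det(H) = 56, tr(H) = 22.
det(H) > 0 and tr(H) > 0, so H is positive definite everywhere: convex.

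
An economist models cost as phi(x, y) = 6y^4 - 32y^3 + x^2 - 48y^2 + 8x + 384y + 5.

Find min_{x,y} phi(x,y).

-619

phi(x,y) separates as P(x) + Q(y) + 5, so its minimum is min P + min Q + 5.
P'(x) = 2x + 8 vanishes at x ∈ {-4}; Q'(y) = 24(y - 4)(y - 2)(y + 2) vanishes at y ∈ {-2, 2, 4}.
Local minima of P (where P''>0): P(-4)=-16. Local minima of Q: Q(-2)=-608, Q(4)=256.
So the global minimum of phi is P(-4) + Q(-2) + 5 = -16 − 608 + 5 = -619, attained at (-4, -2).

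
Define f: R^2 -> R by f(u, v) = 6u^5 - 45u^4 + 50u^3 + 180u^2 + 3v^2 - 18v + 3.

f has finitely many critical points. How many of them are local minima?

f separates as a function of u plus a function of v, so ∇f=0 decouples.
∂f/∂u = 30u(u - 4)(u - 3)(u + 1) = 0 at u ∈ {-1, 0, 3, 4}; ∂f/∂v = 6(v - 3) = 0 at v ∈ {3}.
The Hessian is diagonal: diag(f_uu, f_vv). Second derivatives: f_uu(-1)=-600, f_uu(0)=360, f_uu(3)=-360, f_uu(4)=600; f_vv(3)=6.
Local minima occur where both diagonal entries positive: (0, 3), (4, 3). Count: 2.

2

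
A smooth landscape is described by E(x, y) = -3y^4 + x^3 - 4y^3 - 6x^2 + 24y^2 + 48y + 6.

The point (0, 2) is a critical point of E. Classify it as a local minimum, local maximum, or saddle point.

local maximum

The mixed partial ∂²E/∂x∂y is 0, so the Hessian at any point is diag(E_xx, E_yy) = diag(6(x - 2), 12(-3y^2 - 2y + 4)).
At (0, 2): H = diag(-12, -144).
Both eigenvalues are negative, so H is negative definite: a local maximum.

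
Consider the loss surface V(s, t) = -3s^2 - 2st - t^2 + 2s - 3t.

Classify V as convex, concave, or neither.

concave

V is quadratic, so its Hessian is the constant matrix H = [[-6, -2], [-2, -2]].
det(H) = 8, tr(H) = -8.
det(H) > 0 and tr(H) < 0, so H is negative definite everywhere: concave.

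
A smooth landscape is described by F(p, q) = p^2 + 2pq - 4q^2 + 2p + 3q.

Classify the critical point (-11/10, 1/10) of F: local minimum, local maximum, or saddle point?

saddle point

The Hessian of F is constant: H = [[2, 2], [2, -8]].
det(H) = 2·(-8) − 2² = -20.
Since det(H) < 0, H is indefinite and the critical point is a saddle point.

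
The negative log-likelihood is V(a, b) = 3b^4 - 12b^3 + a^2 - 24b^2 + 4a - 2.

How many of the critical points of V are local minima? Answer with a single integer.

2

V separates as a function of a plus a function of b, so ∇V=0 decouples.
∂V/∂a = 2(a + 2) = 0 at a ∈ {-2}; ∂V/∂b = 12b(b - 4)(b + 1) = 0 at b ∈ {-1, 0, 4}.
The Hessian is diagonal: diag(V_aa, V_bb). Second derivatives: V_aa(-2)=2; V_bb(-1)=60, V_bb(0)=-48, V_bb(4)=240.
Local minima occur where both diagonal entries positive: (-2, -1), (-2, 4). Count: 2.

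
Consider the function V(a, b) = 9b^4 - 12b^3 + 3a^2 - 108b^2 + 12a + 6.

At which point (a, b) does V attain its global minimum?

V(a,b) separates as P(a) + Q(b) + 6, so its minimum is min P + min Q + 6.
P'(a) = 6a + 12 vanishes at a ∈ {-2}; Q'(b) = 36b(b - 3)(b + 2) vanishes at b ∈ {-2, 0, 3}.
Local minima of P (where P''>0): P(-2)=-12. Local minima of Q: Q(-2)=-192, Q(3)=-567.
So the global minimum of V is P(-2) + Q(3) + 6 = -12 − 567 + 6 = -573, attained at (-2, 3).

(-2, 3)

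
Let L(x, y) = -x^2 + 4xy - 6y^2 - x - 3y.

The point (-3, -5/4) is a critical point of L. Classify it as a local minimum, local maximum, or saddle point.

The Hessian of L is constant: H = [[-2, 4], [4, -12]].
det(H) = (-2)·(-12) − 4² = 8.
det(H) > 0 and tr(H) = -14 < 0, so H is negative definite and the point is a local maximum.

local maximum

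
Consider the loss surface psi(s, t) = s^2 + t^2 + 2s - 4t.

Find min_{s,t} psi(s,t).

psi(s,t) separates as P(s) + Q(t), so its minimum is min P + min Q.
P'(s) = 2s + 2 vanishes at s ∈ {-1}; Q'(t) = 2(t - 2) vanishes at t ∈ {2}.
Local minima of P (where P''>0): P(-1)=-1. Local minima of Q: Q(2)=-4.
So the global minimum of psi is P(-1) + Q(2) = -1 − 4 = -5, attained at (-1, 2).

-5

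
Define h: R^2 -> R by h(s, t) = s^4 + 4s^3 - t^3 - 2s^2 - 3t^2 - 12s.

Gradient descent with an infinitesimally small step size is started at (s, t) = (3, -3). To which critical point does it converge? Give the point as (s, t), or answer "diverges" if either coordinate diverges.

(1, -2)

h is separable, so gradient descent decouples: s follows -∂h/∂s, t follows -∂h/∂t.
∂h/∂s = 4(s - 1)(s + 1)(s + 3); at s=3 this is 192, so s decreases.
∂h/∂t = -3t(t + 2); at t=-3 this is -9, so t increases.
s converges to its nearest critical value 1 (a local min of the s-part); t converges to -2. The iterate converges to (1, -2).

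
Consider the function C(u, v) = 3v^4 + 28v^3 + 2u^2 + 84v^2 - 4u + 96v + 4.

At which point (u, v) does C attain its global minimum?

C(u,v) separates as P(u) + Q(v) + 4, so its minimum is min P + min Q + 4.
P'(u) = 4u - 4 vanishes at u ∈ {1}; Q'(v) = 12(v + 1)(v + 2)(v + 4) vanishes at v ∈ {-4, -2, -1}.
Local minima of P (where P''>0): P(1)=-2. Local minima of Q: Q(-4)=-64, Q(-1)=-37.
So the global minimum of C is P(1) + Q(-4) + 4 = -2 − 64 + 4 = -62, attained at (1, -4).

(1, -4)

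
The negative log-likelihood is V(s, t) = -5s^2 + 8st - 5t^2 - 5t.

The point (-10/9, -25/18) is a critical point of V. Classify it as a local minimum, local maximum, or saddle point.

The Hessian of V is constant: H = [[-10, 8], [8, -10]].
det(H) = (-10)·(-10) − 8² = 36.
det(H) > 0 and tr(H) = -20 < 0, so H is negative definite and the point is a local maximum.

local maximum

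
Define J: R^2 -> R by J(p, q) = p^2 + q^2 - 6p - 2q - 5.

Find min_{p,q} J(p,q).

-15

J(p,q) separates as A(p) + B(q) − 5, so its minimum is min A + min B − 5.
A'(p) = 2p - 6 vanishes at p ∈ {3}; B'(q) = 2q - 2 vanishes at q ∈ {1}.
Local minima of A (where A''>0): A(3)=-9. Local minima of B: B(1)=-1.
So the global minimum of J is A(3) + B(1) − 5 = -9 − 1 − 5 = -15, attained at (3, 1).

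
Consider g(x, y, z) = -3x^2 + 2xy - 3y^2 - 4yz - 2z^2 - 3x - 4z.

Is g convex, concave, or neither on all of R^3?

g is quadratic, so its Hessian is the constant matrix H = [[-6, 2, 0], [2, -6, -4], [0, -4, -4]].
Leading principal minors: -6, 32, -32.
Signs alternate −, +, − ⇒ H ≺ 0 ⇒ concave.

concave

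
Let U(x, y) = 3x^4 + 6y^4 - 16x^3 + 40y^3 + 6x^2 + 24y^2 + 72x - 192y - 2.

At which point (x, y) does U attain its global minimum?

U(x,y) separates as P(x) + Q(y) − 2, so its minimum is min P + min Q − 2.
P'(x) = 12(x - 3)(x - 2)(x + 1) vanishes at x ∈ {-1, 2, 3}; Q'(y) = 24(y - 1)(y + 2)(y + 4) vanishes at y ∈ {-4, -2, 1}.
Local minima of P (where P''>0): P(-1)=-47, P(3)=81. Local minima of Q: Q(-4)=128, Q(1)=-122.
So the global minimum of U is P(-1) + Q(1) − 2 = -47 − 122 − 2 = -171, attained at (-1, 1).

(-1, 1)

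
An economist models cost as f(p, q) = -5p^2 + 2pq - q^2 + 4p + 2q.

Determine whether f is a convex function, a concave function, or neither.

f is quadratic, so its Hessian is the constant matrix H = [[-10, 2], [2, -2]].
det(H) = 16, tr(H) = -12.
det(H) > 0 and tr(H) < 0, so H is negative definite everywhere: concave.

concave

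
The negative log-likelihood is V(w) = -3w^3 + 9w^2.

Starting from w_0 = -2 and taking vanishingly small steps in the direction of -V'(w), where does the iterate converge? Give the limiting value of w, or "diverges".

0

V'(w) = -9w(w - 2), so V'(-2) = -72.
Gradient descent moves in the -V' direction, i.e. w is increasing.
The nearest critical point in that direction is w = 0, where V'' = 18 > 0 (a local minimum). The iterate converges there.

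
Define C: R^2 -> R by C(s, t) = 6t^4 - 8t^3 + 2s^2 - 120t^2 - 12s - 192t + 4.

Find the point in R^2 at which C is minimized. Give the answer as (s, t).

(3, 4)

C(s,t) separates as P(s) + Q(t) + 4, so its minimum is min P + min Q + 4.
P'(s) = 4s - 12 vanishes at s ∈ {3}; Q'(t) = 24(t - 4)(t + 1)(t + 2) vanishes at t ∈ {-2, -1, 4}.
Local minima of P (where P''>0): P(3)=-18. Local minima of Q: Q(-2)=64, Q(4)=-1664.
So the global minimum of C is P(3) + Q(4) + 4 = -18 − 1664 + 4 = -1678, attained at (3, 4).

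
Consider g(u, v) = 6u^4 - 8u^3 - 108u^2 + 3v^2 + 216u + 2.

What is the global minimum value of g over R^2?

g(u,v) separates as P(u) + Q(v) + 2, so its minimum is min P + min Q + 2.
P'(u) = 24(u - 3)(u - 1)(u + 3) vanishes at u ∈ {-3, 1, 3}; Q'(v) = 6v vanishes at v ∈ {0}.
Local minima of P (where P''>0): P(-3)=-918, P(3)=-54. Local minima of Q: Q(0)=0.
So the global minimum of g is P(-3) + Q(0) + 2 = -918 + 0 + 2 = -916, attained at (-3, 0).

-916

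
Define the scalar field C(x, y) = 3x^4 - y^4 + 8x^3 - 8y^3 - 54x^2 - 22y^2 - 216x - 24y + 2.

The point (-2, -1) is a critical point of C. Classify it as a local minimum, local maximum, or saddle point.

The mixed partial ∂²C/∂x∂y is 0, so the Hessian at any point is diag(C_xx, C_yy) = diag(12(3x^2 + 4x - 9), -4(3y^2 + 12y + 11)).
At (-2, -1): H = diag(-60, -8).
Both eigenvalues are negative, so H is negative definite: a local maximum.

local maximum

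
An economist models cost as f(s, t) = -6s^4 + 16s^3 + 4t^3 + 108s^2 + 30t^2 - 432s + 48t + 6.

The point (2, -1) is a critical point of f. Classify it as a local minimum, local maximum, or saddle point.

The mixed partial ∂²f/∂s∂t is 0, so the Hessian at any point is diag(f_ss, f_tt) = diag(24(-3s^2 + 4s + 9), 12(2t + 5)).
At (2, -1): H = diag(120, 36).
Both eigenvalues are positive, so H is positive definite: a local minimum.

local minimum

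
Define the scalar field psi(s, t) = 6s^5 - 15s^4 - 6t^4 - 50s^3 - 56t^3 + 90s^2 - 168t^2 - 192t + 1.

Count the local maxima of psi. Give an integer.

4

psi separates as a function of s plus a function of t, so ∇psi=0 decouples.
∂psi/∂s = 30s(s - 3)(s - 1)(s + 2) = 0 at s ∈ {-2, 0, 1, 3}; ∂psi/∂t = -24(t + 1)(t + 2)(t + 4) = 0 at t ∈ {-4, -2, -1}.
The Hessian is diagonal: diag(psi_ss, psi_tt). Second derivatives: psi_ss(-2)=-900, psi_ss(0)=180, psi_ss(1)=-180, psi_ss(3)=900; psi_tt(-4)=-144, psi_tt(-2)=48, psi_tt(-1)=-72.
Local maxima occur where both diagonal entries negative: (-2, -4), (-2, -1), (1, -4), (1, -1). Count: 4.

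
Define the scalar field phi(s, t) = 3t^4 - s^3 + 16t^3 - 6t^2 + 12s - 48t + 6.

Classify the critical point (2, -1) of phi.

local maximum

The mixed partial ∂²phi/∂s∂t is 0, so the Hessian at any point is diag(phi_ss, phi_tt) = diag(-6s, 12(3t^2 + 8t - 1)).
At (2, -1): H = diag(-12, -72).
Both eigenvalues are negative, so H is negative definite: a local maximum.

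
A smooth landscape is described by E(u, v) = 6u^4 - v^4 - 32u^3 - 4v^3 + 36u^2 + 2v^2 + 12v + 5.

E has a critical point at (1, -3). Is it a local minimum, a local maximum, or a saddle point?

local maximum

The mixed partial ∂²E/∂u∂v is 0, so the Hessian at any point is diag(E_uu, E_vv) = diag(24(3u^2 - 8u + 3), 4(-3v^2 - 6v + 1)).
At (1, -3): H = diag(-48, -32).
Both eigenvalues are negative, so H is negative definite: a local maximum.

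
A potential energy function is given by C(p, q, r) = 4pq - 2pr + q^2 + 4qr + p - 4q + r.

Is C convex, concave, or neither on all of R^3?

C is quadratic, so its Hessian is the constant matrix H = [[0, 4, -2], [4, 2, 4], [-2, 4, 0]].
Leading principal minors: 0, -16, -72.
Neither pattern holds ⇒ H is indefinite ⇒ neither convex nor concave.

neither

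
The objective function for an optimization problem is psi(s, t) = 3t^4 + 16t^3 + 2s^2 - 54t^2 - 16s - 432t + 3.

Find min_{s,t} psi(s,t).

-1136

psi(s,t) separates as P(s) + Q(t) + 3, so its minimum is min P + min Q + 3.
P'(s) = 4s - 16 vanishes at s ∈ {4}; Q'(t) = 12(t - 3)(t + 3)(t + 4) vanishes at t ∈ {-4, -3, 3}.
Local minima of P (where P''>0): P(4)=-32. Local minima of Q: Q(-4)=608, Q(3)=-1107.
So the global minimum of psi is P(4) + Q(3) + 3 = -32 − 1107 + 3 = -1136, attained at (4, 3).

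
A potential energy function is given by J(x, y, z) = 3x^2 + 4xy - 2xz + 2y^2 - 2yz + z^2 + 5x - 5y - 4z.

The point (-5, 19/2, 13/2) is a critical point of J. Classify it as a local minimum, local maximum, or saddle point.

The Hessian is constant: H = [[6, 4, -2], [4, 4, -2], [-2, -2, 2]].
Leading principal minors: Δ₁ = 6, Δ₂ = 8, Δ₃ = 8.
All leading minors are positive, so H is positive definite: a local minimum.

local minimum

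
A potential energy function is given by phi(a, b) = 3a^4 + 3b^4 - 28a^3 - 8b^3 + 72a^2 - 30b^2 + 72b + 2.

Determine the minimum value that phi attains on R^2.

-150

phi(a,b) separates as P(a) + Q(b) + 2, so its minimum is min P + min Q + 2.
P'(a) = 12a(a - 4)(a - 3) vanishes at a ∈ {0, 3, 4}; Q'(b) = 12(b - 3)(b - 1)(b + 2) vanishes at b ∈ {-2, 1, 3}.
Local minima of P (where P''>0): P(0)=0, P(4)=128. Local minima of Q: Q(-2)=-152, Q(3)=-27.
So the global minimum of phi is P(0) + Q(-2) + 2 = 0 − 152 + 2 = -150, attained at (0, -2).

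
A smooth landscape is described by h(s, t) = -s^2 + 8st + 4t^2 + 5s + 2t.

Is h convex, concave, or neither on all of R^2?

h is quadratic, so its Hessian is the constant matrix H = [[-2, 8], [8, 8]].
det(H) = -80, tr(H) = 6.
det(H) < 0, so H is indefinite: neither convex nor concave.

neither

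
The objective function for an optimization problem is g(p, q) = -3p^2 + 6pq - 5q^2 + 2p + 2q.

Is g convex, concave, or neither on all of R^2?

concave

g is quadratic, so its Hessian is the constant matrix H = [[-6, 6], [6, -10]].
det(H) = 24, tr(H) = -16.
det(H) > 0 and tr(H) < 0, so H is negative definite everywhere: concave.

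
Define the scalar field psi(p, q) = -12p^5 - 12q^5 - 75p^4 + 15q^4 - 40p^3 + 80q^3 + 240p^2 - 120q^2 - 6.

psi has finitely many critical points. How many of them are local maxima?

4

psi separates as a function of p plus a function of q, so ∇psi=0 decouples.
∂psi/∂p = -60p(p - 1)(p + 2)(p + 4) = 0 at p ∈ {-4, -2, 0, 1}; ∂psi/∂q = -60q(q - 2)(q - 1)(q + 2) = 0 at q ∈ {-2, 0, 1, 2}.
The Hessian is diagonal: diag(psi_pp, psi_qq). Second derivatives: psi_pp(-4)=2400, psi_pp(-2)=-720, psi_pp(0)=480, psi_pp(1)=-900; psi_qq(-2)=1440, psi_qq(0)=-240, psi_qq(1)=180, psi_qq(2)=-480.
Local maxima occur where both diagonal entries negative: (-2, 0), (-2, 2), (1, 0), (1, 2). Count: 4.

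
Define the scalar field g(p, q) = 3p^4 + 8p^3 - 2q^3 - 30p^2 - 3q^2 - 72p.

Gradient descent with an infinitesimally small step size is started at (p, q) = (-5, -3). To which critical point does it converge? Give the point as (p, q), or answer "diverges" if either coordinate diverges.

g is separable, so gradient descent decouples: p follows -∂g/∂p, q follows -∂g/∂q.
∂g/∂p = 12(p - 2)(p + 1)(p + 3); at p=-5 this is -672, so p increases.
∂g/∂q = -6q(q + 1); at q=-3 this is -36, so q increases.
p converges to its nearest critical value -3 (a local min of the p-part); q converges to -1. The iterate converges to (-3, -1).

(-3, -1)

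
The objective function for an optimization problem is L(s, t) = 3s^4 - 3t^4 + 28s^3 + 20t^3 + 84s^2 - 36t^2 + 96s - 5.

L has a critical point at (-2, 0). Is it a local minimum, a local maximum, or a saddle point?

local maximum

The mixed partial ∂²L/∂s∂t is 0, so the Hessian at any point is diag(L_ss, L_tt) = diag(12(3s^2 + 14s + 14), 12(-3t^2 + 10t - 6)).
At (-2, 0): H = diag(-24, -72).
Both eigenvalues are negative, so H is negative definite: a local maximum.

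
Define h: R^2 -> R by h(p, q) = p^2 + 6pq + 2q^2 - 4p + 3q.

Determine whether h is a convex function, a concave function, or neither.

neither

h is quadratic, so its Hessian is the constant matrix H = [[2, 6], [6, 4]].
det(H) = -28, tr(H) = 6.
det(H) < 0, so H is indefinite: neither convex nor concave.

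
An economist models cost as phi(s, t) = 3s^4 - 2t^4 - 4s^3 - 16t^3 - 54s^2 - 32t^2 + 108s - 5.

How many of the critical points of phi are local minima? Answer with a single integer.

phi separates as a function of s plus a function of t, so ∇phi=0 decouples.
∂phi/∂s = 12(s - 3)(s - 1)(s + 3) = 0 at s ∈ {-3, 1, 3}; ∂phi/∂t = -8t(t + 2)(t + 4) = 0 at t ∈ {-4, -2, 0}.
The Hessian is diagonal: diag(phi_ss, phi_tt). Second derivatives: phi_ss(-3)=288, phi_ss(1)=-96, phi_ss(3)=144; phi_tt(-4)=-64, phi_tt(-2)=32, phi_tt(0)=-64.
Local minima occur where both diagonal entries positive: (-3, -2), (3, -2). Count: 2.

2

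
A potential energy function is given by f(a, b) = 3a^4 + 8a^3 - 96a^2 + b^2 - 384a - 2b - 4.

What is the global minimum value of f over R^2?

f(a,b) separates as P(a) + Q(b) − 4, so its minimum is min P + min Q − 4.
P'(a) = 12(a - 4)(a + 2)(a + 4) vanishes at a ∈ {-4, -2, 4}; Q'(b) = 2b - 2 vanishes at b ∈ {1}.
Local minima of P (where P''>0): P(-4)=256, P(4)=-1792. Local minima of Q: Q(1)=-1.
So the global minimum of f is P(4) + Q(1) − 4 = -1792 − 1 − 4 = -1797, attained at (4, 1).

-1797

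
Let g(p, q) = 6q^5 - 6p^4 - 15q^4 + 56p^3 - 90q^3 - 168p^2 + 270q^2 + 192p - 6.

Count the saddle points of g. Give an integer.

6

g separates as a function of p plus a function of q, so ∇g=0 decouples.
∂g/∂p = -24(p - 4)(p - 2)(p - 1) = 0 at p ∈ {1, 2, 4}; ∂g/∂q = 30q(q - 3)(q - 2)(q + 3) = 0 at q ∈ {-3, 0, 2, 3}.
The Hessian is diagonal: diag(g_pp, g_qq). Second derivatives: g_pp(1)=-72, g_pp(2)=48, g_pp(4)=-144; g_qq(-3)=-2700, g_qq(0)=540, g_qq(2)=-300, g_qq(3)=540.
Saddle points occur where the two diagonal entries have opposite signs: (1, 0), (1, 3), (2, -3), (2, 2), (4, 0), (4, 3). Count: 6.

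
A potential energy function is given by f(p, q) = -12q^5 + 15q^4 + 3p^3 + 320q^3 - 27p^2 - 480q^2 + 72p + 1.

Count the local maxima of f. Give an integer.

2

f separates as a function of p plus a function of q, so ∇f=0 decouples.
∂f/∂p = 9(p - 4)(p - 2) = 0 at p ∈ {2, 4}; ∂f/∂q = -60q(q - 4)(q - 1)(q + 4) = 0 at q ∈ {-4, 0, 1, 4}.
The Hessian is diagonal: diag(f_pp, f_qq). Second derivatives: f_pp(2)=-18, f_pp(4)=18; f_qq(-4)=9600, f_qq(0)=-960, f_qq(1)=900, f_qq(4)=-5760.
Local maxima occur where both diagonal entries negative: (2, 0), (2, 4). Count: 2.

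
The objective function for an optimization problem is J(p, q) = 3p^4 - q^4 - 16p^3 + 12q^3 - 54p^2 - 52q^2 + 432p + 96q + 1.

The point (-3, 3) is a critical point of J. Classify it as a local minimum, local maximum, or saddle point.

The mixed partial ∂²J/∂p∂q is 0, so the Hessian at any point is diag(J_pp, J_qq) = diag(12(3p^2 - 8p - 9), 4(-3q^2 + 18q - 26)).
At (-3, 3): H = diag(504, 4).
Both eigenvalues are positive, so H is positive definite: a local minimum.

local minimum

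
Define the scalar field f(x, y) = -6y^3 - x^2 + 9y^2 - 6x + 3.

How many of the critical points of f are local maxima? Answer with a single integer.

f separates as a function of x plus a function of y, so ∇f=0 decouples.
∂f/∂x = -2(x + 3) = 0 at x ∈ {-3}; ∂f/∂y = -18y(y - 1) = 0 at y ∈ {0, 1}.
The Hessian is diagonal: diag(f_xx, f_yy). Second derivatives: f_xx(-3)=-2; f_yy(0)=18, f_yy(1)=-18.
Local maxima occur where both diagonal entries negative: (-3, 1). Count: 1.

1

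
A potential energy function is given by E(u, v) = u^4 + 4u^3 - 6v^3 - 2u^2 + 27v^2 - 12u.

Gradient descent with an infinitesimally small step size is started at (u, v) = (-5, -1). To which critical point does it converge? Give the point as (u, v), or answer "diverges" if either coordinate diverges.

E is separable, so gradient descent decouples: u follows -∂E/∂u, v follows -∂E/∂v.
∂E/∂u = 4(u - 1)(u + 1)(u + 3); at u=-5 this is -192, so u increases.
∂E/∂v = -18v(v - 3); at v=-1 this is -72, so v increases.
u converges to its nearest critical value -3 (a local min of the u-part); v converges to 0. The iterate converges to (-3, 0).

(-3, 0)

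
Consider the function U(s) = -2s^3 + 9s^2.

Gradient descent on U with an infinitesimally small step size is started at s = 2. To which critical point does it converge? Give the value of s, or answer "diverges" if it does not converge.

0

U'(s) = -6s(s - 3), so U'(2) = 12.
Gradient descent moves in the -U' direction, i.e. s is decreasing.
The nearest critical point in that direction is s = 0, where U'' = 18 > 0 (a local minimum). The iterate converges there.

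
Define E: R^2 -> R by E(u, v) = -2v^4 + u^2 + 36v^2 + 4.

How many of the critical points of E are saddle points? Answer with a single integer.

E separates as a function of u plus a function of v, so ∇E=0 decouples.
∂E/∂u = 2u = 0 at u ∈ {0}; ∂E/∂v = -8v(v - 3)(v + 3) = 0 at v ∈ {-3, 0, 3}.
The Hessian is diagonal: diag(E_uu, E_vv). Second derivatives: E_uu(0)=2; E_vv(-3)=-144, E_vv(0)=72, E_vv(3)=-144.
Saddle points occur where the two diagonal entries have opposite signs: (0, -3), (0, 3). Count: 2.

2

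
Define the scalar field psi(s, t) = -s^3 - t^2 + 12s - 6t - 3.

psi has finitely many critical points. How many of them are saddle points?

psi separates as a function of s plus a function of t, so ∇psi=0 decouples.
∂psi/∂s = -3(s - 2)(s + 2) = 0 at s ∈ {-2, 2}; ∂psi/∂t = -2(t + 3) = 0 at t ∈ {-3}.
The Hessian is diagonal: diag(psi_ss, psi_tt). Second derivatives: psi_ss(-2)=12, psi_ss(2)=-12; psi_tt(-3)=-2.
Saddle points occur where the two diagonal entries have opposite signs: (-2, -3). Count: 1.

1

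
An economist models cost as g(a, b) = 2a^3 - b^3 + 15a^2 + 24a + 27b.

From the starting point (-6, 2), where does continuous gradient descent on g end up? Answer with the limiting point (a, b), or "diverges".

g is separable, so gradient descent decouples: a follows -∂g/∂a, b follows -∂g/∂b.
∂g/∂a = 6(a + 1)(a + 4); at a=-6 this is 60, so a decreases.
∂g/∂b = -3(b - 3)(b + 3); at b=2 this is 15, so b decreases.
The a-coordinate has no critical point in that direction and runs off to infinity.

diverges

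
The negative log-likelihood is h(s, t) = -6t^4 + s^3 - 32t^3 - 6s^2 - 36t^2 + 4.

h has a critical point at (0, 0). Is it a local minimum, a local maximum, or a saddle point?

The mixed partial ∂²h/∂s∂t is 0, so the Hessian at any point is diag(h_ss, h_tt) = diag(6(s - 2), -24(3t^2 + 8t + 3)).
At (0, 0): H = diag(-12, -72).
Both eigenvalues are negative, so H is negative definite: a local maximum.

local maximum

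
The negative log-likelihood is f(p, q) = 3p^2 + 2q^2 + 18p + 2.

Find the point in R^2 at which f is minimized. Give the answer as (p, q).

f(p,q) separates as A(p) + B(q) + 2, so its minimum is min A + min B + 2.
A'(p) = 6p + 18 vanishes at p ∈ {-3}; B'(q) = 4q vanishes at q ∈ {0}.
Local minima of A (where A''>0): A(-3)=-27. Local minima of B: B(0)=0.
So the global minimum of f is A(-3) + B(0) + 2 = -27 + 0 + 2 = -25, attained at (-3, 0).

(-3, 0)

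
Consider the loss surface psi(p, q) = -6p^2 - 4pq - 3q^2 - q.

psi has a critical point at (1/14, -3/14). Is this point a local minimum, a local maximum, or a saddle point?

local maximum

The Hessian of psi is constant: H = [[-12, -4], [-4, -6]].
det(H) = (-12)·(-6) − (-4)² = 56.
det(H) > 0 and tr(H) = -18 < 0, so H is negative definite and the point is a local maximum.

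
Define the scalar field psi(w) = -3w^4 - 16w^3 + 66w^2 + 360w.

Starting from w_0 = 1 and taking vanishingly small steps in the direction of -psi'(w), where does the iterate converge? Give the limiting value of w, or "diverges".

psi'(w) = -12(w - 3)(w + 2)(w + 5), so psi'(1) = 432.
Gradient descent moves in the -psi' direction, i.e. w is decreasing.
The nearest critical point in that direction is w = -2, where psi'' = 180 > 0 (a local minimum). The iterate converges there.

-2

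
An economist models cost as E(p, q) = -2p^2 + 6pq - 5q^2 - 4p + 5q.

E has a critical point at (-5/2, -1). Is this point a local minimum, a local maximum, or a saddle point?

The Hessian of E is constant: H = [[-4, 6], [6, -10]].
det(H) = (-4)·(-10) − 6² = 4.
det(H) > 0 and tr(H) = -14 < 0, so H is negative definite and the point is a local maximum.

local maximum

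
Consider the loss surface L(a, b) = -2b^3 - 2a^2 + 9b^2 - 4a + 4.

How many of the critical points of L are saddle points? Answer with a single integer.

1

L separates as a function of a plus a function of b, so ∇L=0 decouples.
∂L/∂a = -4(a + 1) = 0 at a ∈ {-1}; ∂L/∂b = -6b(b - 3) = 0 at b ∈ {0, 3}.
The Hessian is diagonal: diag(L_aa, L_bb). Second derivatives: L_aa(-1)=-4; L_bb(0)=18, L_bb(3)=-18.
Saddle points occur where the two diagonal entries have opposite signs: (-1, 0). Count: 1.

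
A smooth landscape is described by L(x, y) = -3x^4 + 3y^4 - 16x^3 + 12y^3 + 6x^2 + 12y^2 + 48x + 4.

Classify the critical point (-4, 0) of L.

The mixed partial ∂²L/∂x∂y is 0, so the Hessian at any point is diag(L_xx, L_yy) = diag(12(-3x^2 - 8x + 1), 12(3y^2 + 6y + 2)).
At (-4, 0): H = diag(-180, 24).
The eigenvalues have opposite signs, so H is indefinite: a saddle point.

saddle point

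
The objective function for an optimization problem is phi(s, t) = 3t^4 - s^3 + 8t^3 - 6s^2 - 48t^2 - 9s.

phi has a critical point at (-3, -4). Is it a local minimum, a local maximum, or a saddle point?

local minimum

The mixed partial ∂²phi/∂s∂t is 0, so the Hessian at any point is diag(phi_ss, phi_tt) = diag(-6(s + 2), 12(3t^2 + 4t - 8)).
At (-3, -4): H = diag(6, 288).
Both eigenvalues are positive, so H is positive definite: a local minimum.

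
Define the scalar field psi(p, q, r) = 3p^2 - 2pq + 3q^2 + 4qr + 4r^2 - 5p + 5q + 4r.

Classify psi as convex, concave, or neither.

convex

psi is quadratic, so its Hessian is the constant matrix H = [[6, -2, 0], [-2, 6, 4], [0, 4, 8]].
Leading principal minors: 6, 32, 160.
All positive ⇒ H ≻ 0 ⇒ convex.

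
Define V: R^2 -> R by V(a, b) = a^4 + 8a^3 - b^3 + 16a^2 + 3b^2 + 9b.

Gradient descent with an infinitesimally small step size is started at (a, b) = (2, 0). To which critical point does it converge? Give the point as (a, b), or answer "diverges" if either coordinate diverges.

V is separable, so gradient descent decouples: a follows -∂V/∂a, b follows -∂V/∂b.
∂V/∂a = 4a(a + 2)(a + 4); at a=2 this is 192, so a decreases.
∂V/∂b = -3(b - 3)(b + 1); at b=0 this is 9, so b decreases.
a converges to its nearest critical value 0 (a local min of the a-part); b converges to -1. The iterate converges to (0, -1).

(0, -1)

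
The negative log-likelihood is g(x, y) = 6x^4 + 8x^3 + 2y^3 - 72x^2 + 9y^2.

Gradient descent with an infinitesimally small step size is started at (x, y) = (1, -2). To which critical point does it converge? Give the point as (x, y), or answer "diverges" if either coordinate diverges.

g is separable, so gradient descent decouples: x follows -∂g/∂x, y follows -∂g/∂y.
∂g/∂x = 24x(x - 2)(x + 3); at x=1 this is -96, so x increases.
∂g/∂y = 6y(y + 3); at y=-2 this is -12, so y increases.
x converges to its nearest critical value 2 (a local min of the x-part); y converges to 0. The iterate converges to (2, 0).

(2, 0)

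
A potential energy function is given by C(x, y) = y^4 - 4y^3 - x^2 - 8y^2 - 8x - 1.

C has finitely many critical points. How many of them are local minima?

0

C separates as a function of x plus a function of y, so ∇C=0 decouples.
∂C/∂x = -2(x + 4) = 0 at x ∈ {-4}; ∂C/∂y = 4y(y - 4)(y + 1) = 0 at y ∈ {-1, 0, 4}.
The Hessian is diagonal: diag(C_xx, C_yy). Second derivatives: C_xx(-4)=-2; C_yy(-1)=20, C_yy(0)=-16, C_yy(4)=80.
Local minima occur where both diagonal entries positive: none. Count: 0.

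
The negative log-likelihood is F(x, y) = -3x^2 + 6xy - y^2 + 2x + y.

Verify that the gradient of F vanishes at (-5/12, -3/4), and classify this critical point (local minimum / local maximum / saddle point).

saddle point

∇F = (-6x + 6y + 2, 6x - 2y + 1); substituting (-5/12, -3/4) gives ∇F = (0, 0), so (-5/12, -3/4) is indeed a critical point.
The Hessian of F is constant: H = [[-6, 6], [6, -2]].
det(H) = (-6)·(-2) − 6² = -24.
Since det(H) < 0, H is indefinite and the critical point is a saddle point.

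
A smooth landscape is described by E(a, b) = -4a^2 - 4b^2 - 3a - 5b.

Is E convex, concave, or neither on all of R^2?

concave

E is quadratic, so its Hessian is the constant matrix H = [[-8, 0], [0, -8]].
det(H) = 64, tr(H) = -16.
det(H) > 0 and tr(H) < 0, so H is negative definite everywhere: concave.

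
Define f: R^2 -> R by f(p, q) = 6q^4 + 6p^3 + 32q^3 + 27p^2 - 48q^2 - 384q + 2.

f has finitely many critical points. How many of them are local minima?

2

f separates as a function of p plus a function of q, so ∇f=0 decouples.
∂f/∂p = 18p(p + 3) = 0 at p ∈ {-3, 0}; ∂f/∂q = 24(q - 2)(q + 2)(q + 4) = 0 at q ∈ {-4, -2, 2}.
The Hessian is diagonal: diag(f_pp, f_qq). Second derivatives: f_pp(-3)=-54, f_pp(0)=54; f_qq(-4)=288, f_qq(-2)=-192, f_qq(2)=576.
Local minima occur where both diagonal entries positive: (0, -4), (0, 2). Count: 2.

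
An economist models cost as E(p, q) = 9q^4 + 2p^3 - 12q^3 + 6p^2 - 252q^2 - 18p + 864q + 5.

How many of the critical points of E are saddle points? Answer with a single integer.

E separates as a function of p plus a function of q, so ∇E=0 decouples.
∂E/∂p = 6(p - 1)(p + 3) = 0 at p ∈ {-3, 1}; ∂E/∂q = 36(q - 3)(q - 2)(q + 4) = 0 at q ∈ {-4, 2, 3}.
The Hessian is diagonal: diag(E_pp, E_qq). Second derivatives: E_pp(-3)=-24, E_pp(1)=24; E_qq(-4)=1512, E_qq(2)=-216, E_qq(3)=252.
Saddle points occur where the two diagonal entries have opposite signs: (-3, -4), (-3, 3), (1, 2). Count: 3.

3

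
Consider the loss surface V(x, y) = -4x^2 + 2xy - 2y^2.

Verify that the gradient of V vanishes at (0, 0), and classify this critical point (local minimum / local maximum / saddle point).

∇V = (-8x + 2y, 2x - 4y); substituting (0, 0) gives ∇V = (0, 0), so (0, 0) is indeed a critical point.
The Hessian of V is constant: H = [[-8, 2], [2, -4]].
det(H) = (-8)·(-4) − 2² = 28.
det(H) > 0 and tr(H) = -12 < 0, so H is negative definite and the point is a local maximum.

local maximum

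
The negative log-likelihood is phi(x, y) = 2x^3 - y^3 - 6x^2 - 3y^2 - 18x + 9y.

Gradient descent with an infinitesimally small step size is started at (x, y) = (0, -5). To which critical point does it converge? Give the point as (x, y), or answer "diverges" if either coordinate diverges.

(3, -3)

phi is separable, so gradient descent decouples: x follows -∂phi/∂x, y follows -∂phi/∂y.
∂phi/∂x = 6(x - 3)(x + 1); at x=0 this is -18, so x increases.
∂phi/∂y = -3(y - 1)(y + 3); at y=-5 this is -36, so y increases.
x converges to its nearest critical value 3 (a local min of the x-part); y converges to -3. The iterate converges to (3, -3).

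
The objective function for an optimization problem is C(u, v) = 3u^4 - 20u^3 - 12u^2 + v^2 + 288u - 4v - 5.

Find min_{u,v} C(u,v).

C(u,v) separates as P(u) + Q(v) − 5, so its minimum is min P + min Q − 5.
P'(u) = 12(u - 4)(u - 3)(u + 2) vanishes at u ∈ {-2, 3, 4}; Q'(v) = 2v - 4 vanishes at v ∈ {2}.
Local minima of P (where P''>0): P(-2)=-416, P(4)=448. Local minima of Q: Q(2)=-4.
So the global minimum of C is P(-2) + Q(2) − 5 = -416 − 4 − 5 = -425, attained at (-2, 2).

-425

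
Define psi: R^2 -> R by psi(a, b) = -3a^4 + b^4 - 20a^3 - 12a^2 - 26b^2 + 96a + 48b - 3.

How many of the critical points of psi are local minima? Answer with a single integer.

2

psi separates as a function of a plus a function of b, so ∇psi=0 decouples.
∂psi/∂a = -12(a - 1)(a + 2)(a + 4) = 0 at a ∈ {-4, -2, 1}; ∂psi/∂b = 4(b - 3)(b - 1)(b + 4) = 0 at b ∈ {-4, 1, 3}.
The Hessian is diagonal: diag(psi_aa, psi_bb). Second derivatives: psi_aa(-4)=-120, psi_aa(-2)=72, psi_aa(1)=-180; psi_bb(-4)=140, psi_bb(1)=-40, psi_bb(3)=56.
Local minima occur where both diagonal entries positive: (-2, -4), (-2, 3). Count: 2.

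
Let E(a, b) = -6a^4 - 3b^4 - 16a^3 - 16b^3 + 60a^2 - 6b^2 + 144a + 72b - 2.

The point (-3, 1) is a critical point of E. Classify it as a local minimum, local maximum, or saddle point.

The mixed partial ∂²E/∂a∂b is 0, so the Hessian at any point is diag(E_aa, E_bb) = diag(24(-3a^2 - 4a + 5), -12(3b^2 + 8b + 1)).
At (-3, 1): H = diag(-240, -144).
Both eigenvalues are negative, so H is negative definite: a local maximum.

local maximum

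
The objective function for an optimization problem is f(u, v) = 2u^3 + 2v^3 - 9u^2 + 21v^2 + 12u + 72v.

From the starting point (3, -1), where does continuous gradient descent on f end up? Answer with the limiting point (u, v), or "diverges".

f is separable, so gradient descent decouples: u follows -∂f/∂u, v follows -∂f/∂v.
∂f/∂u = 6(u - 2)(u - 1); at u=3 this is 12, so u decreases.
∂f/∂v = 6(v + 3)(v + 4); at v=-1 this is 36, so v decreases.
u converges to its nearest critical value 2 (a local min of the u-part); v converges to -3. The iterate converges to (2, -3).

(2, -3)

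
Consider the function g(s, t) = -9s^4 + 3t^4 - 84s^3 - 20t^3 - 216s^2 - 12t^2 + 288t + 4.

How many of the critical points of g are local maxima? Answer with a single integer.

g separates as a function of s plus a function of t, so ∇g=0 decouples.
∂g/∂s = -36s(s + 3)(s + 4) = 0 at s ∈ {-4, -3, 0}; ∂g/∂t = 12(t - 4)(t - 3)(t + 2) = 0 at t ∈ {-2, 3, 4}.
The Hessian is diagonal: diag(g_ss, g_tt). Second derivatives: g_ss(-4)=-144, g_ss(-3)=108, g_ss(0)=-432; g_tt(-2)=360, g_tt(3)=-60, g_tt(4)=72.
Local maxima occur where both diagonal entries negative: (-4, 3), (0, 3). Count: 2.

2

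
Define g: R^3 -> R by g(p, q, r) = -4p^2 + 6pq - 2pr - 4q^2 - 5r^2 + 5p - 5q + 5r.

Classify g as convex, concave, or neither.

concave

g is quadratic, so its Hessian is the constant matrix H = [[-8, 6, -2], [6, -8, 0], [-2, 0, -10]].
Leading principal minors: -8, 28, -248.
Signs alternate −, +, − ⇒ H ≺ 0 ⇒ concave.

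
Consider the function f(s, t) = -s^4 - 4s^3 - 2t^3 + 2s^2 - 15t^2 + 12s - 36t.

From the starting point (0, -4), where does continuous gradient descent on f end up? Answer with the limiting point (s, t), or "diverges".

(-1, -3)

f is separable, so gradient descent decouples: s follows -∂f/∂s, t follows -∂f/∂t.
∂f/∂s = -4(s - 1)(s + 1)(s + 3); at s=0 this is 12, so s decreases.
∂f/∂t = -6(t + 2)(t + 3); at t=-4 this is -12, so t increases.
s converges to its nearest critical value -1 (a local min of the s-part); t converges to -3. The iterate converges to (-1, -3).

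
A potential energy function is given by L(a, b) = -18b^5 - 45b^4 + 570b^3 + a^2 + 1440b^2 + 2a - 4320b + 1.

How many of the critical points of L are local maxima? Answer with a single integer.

0

L separates as a function of a plus a function of b, so ∇L=0 decouples.
∂L/∂a = 2(a + 1) = 0 at a ∈ {-1}; ∂L/∂b = -90(b - 4)(b - 1)(b + 3)(b + 4) = 0 at b ∈ {-4, -3, 1, 4}.
The Hessian is diagonal: diag(L_aa, L_bb). Second derivatives: L_aa(-1)=2; L_bb(-4)=3600, L_bb(-3)=-2520, L_bb(1)=5400, L_bb(4)=-15120.
Local maxima occur where both diagonal entries negative: none. Count: 0.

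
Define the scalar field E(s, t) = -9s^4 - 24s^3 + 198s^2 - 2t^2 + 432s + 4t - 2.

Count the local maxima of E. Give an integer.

2

E separates as a function of s plus a function of t, so ∇E=0 decouples.
∂E/∂s = -36(s - 3)(s + 1)(s + 4) = 0 at s ∈ {-4, -1, 3}; ∂E/∂t = -4(t - 1) = 0 at t ∈ {1}.
The Hessian is diagonal: diag(E_ss, E_tt). Second derivatives: E_ss(-4)=-756, E_ss(-1)=432, E_ss(3)=-1008; E_tt(1)=-4.
Local maxima occur where both diagonal entries negative: (-4, 1), (3, 1). Count: 2.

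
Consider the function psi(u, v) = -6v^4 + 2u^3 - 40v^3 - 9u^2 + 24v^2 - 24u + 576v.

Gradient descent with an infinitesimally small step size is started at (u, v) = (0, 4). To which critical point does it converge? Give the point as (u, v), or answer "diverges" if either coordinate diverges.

psi is separable, so gradient descent decouples: u follows -∂psi/∂u, v follows -∂psi/∂v.
∂psi/∂u = 6(u - 4)(u + 1); at u=0 this is -24, so u increases.
∂psi/∂v = -24(v - 2)(v + 3)(v + 4); at v=4 this is -2688, so v increases.
The v-coordinate has no critical point in that direction and runs off to infinity.

diverges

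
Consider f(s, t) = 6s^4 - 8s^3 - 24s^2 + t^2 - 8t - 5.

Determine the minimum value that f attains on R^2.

-85

f(s,t) separates as P(s) + Q(t) − 5, so its minimum is min P + min Q − 5.
P'(s) = 24s(s - 2)(s + 1) vanishes at s ∈ {-1, 0, 2}; Q'(t) = 2(t - 4) vanishes at t ∈ {4}.
Local minima of P (where P''>0): P(-1)=-10, P(2)=-64. Local minima of Q: Q(4)=-16.
So the global minimum of f is P(2) + Q(4) − 5 = -64 − 16 − 5 = -85, attained at (2, 4).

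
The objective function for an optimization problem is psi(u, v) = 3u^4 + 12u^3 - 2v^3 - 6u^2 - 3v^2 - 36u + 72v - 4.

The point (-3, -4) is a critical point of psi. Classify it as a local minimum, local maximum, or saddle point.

The mixed partial ∂²psi/∂u∂v is 0, so the Hessian at any point is diag(psi_uu, psi_vv) = diag(12(3u^2 + 6u - 1), -6(2v + 1)).
At (-3, -4): H = diag(96, 42).
Both eigenvalues are positive, so H is positive definite: a local minimum.

local minimum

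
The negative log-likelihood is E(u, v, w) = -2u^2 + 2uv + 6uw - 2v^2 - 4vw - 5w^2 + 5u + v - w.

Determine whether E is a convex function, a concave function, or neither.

E is quadratic, so its Hessian is the constant matrix H = [[-4, 2, 6], [2, -4, -4], [6, -4, -10]].
Leading principal minors: -4, 12, -8.
Signs alternate −, +, − ⇒ H ≺ 0 ⇒ concave.

concave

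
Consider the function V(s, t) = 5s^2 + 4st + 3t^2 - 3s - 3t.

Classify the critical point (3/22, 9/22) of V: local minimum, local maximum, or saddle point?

local minimum

The Hessian of V is constant: H = [[10, 4], [4, 6]].
det(H) = 10·6 − 4² = 44.
det(H) > 0 and tr(H) = 16 > 0, so H is positive definite and the point is a local minimum.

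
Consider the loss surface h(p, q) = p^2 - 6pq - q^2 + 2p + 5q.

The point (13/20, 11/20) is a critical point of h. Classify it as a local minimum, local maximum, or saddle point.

The Hessian of h is constant: H = [[2, -6], [-6, -2]].
det(H) = 2·(-2) − (-6)² = -40.
Since det(H) < 0, H is indefinite and the critical point is a saddle point.

saddle point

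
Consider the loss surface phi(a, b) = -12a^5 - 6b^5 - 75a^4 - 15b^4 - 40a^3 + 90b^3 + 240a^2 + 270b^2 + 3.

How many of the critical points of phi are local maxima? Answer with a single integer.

4

phi separates as a function of a plus a function of b, so ∇phi=0 decouples.
∂phi/∂a = -60a(a - 1)(a + 2)(a + 4) = 0 at a ∈ {-4, -2, 0, 1}; ∂phi/∂b = -30b(b - 3)(b + 2)(b + 3) = 0 at b ∈ {-3, -2, 0, 3}.
The Hessian is diagonal: diag(phi_aa, phi_bb). Second derivatives: phi_aa(-4)=2400, phi_aa(-2)=-720, phi_aa(0)=480, phi_aa(1)=-900; phi_bb(-3)=540, phi_bb(-2)=-300, phi_bb(0)=540, phi_bb(3)=-2700.
Local maxima occur where both diagonal entries negative: (-2, -2), (-2, 3), (1, -2), (1, 3). Count: 4.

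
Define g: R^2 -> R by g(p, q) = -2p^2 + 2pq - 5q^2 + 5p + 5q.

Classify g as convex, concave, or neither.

g is quadratic, so its Hessian is the constant matrix H = [[-4, 2], [2, -10]].
det(H) = 36, tr(H) = -14.
det(H) > 0 and tr(H) < 0, so H is negative definite everywhere: concave.

concave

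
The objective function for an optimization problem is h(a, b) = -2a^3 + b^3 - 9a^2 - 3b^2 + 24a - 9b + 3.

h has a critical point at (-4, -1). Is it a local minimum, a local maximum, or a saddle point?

saddle point

The mixed partial ∂²h/∂a∂b is 0, so the Hessian at any point is diag(h_aa, h_bb) = diag(-6(2a + 3), 6(b - 1)).
At (-4, -1): H = diag(30, -12).
The eigenvalues have opposite signs, so H is indefinite: a saddle point.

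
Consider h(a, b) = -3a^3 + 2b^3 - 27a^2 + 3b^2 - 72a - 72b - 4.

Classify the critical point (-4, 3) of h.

The mixed partial ∂²h/∂a∂b is 0, so the Hessian at any point is diag(h_aa, h_bb) = diag(-18(a + 3), 6(2b + 1)).
At (-4, 3): H = diag(18, 42).
Both eigenvalues are positive, so H is positive definite: a local minimum.

local minimum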